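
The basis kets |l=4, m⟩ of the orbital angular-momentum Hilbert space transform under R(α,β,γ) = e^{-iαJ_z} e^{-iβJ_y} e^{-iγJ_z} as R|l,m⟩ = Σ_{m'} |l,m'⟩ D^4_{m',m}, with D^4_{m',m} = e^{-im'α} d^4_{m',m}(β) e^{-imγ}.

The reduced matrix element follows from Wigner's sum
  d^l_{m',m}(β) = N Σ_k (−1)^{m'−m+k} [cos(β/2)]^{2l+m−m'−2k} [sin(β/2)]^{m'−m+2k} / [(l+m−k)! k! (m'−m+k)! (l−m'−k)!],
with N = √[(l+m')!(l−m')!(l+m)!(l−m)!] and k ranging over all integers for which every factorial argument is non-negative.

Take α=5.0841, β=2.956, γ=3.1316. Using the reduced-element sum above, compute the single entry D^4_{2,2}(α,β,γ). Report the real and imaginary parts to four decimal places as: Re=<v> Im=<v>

Split into d^4_{2,2}(β=2.956) × two z-phases.
c=cos(2.956/2)=0.092663, s=sin(2.956/2)=0.995698; N=√[720·2·720·2]=1440.000000
k: max(0,(2)−(2))=0 … min(4+(2),4−(2))=2
  k=0: (−1)^0·1440.0000/(1440)·0.0927^8·0.9957^0 = +0.000000
  k=1: (−1)^1·1440.0000/(120)·0.0927^6·0.9957^2 = -0.000008
  k=2: (−1)^2·1440.0000/(96)·0.0927^4·0.9957^4 = +0.001087
d^4_{2,2}(2.956) = +0.000000 -0.000008 +0.001087 = +0.001079
Attach z-rotation phases: D = e^{-i(2)(5.0841)}·(+0.001079)·e^{-i(2)(3.1316)} = -0.000809+0.000715i

Re=-0.0008 Im=0.0007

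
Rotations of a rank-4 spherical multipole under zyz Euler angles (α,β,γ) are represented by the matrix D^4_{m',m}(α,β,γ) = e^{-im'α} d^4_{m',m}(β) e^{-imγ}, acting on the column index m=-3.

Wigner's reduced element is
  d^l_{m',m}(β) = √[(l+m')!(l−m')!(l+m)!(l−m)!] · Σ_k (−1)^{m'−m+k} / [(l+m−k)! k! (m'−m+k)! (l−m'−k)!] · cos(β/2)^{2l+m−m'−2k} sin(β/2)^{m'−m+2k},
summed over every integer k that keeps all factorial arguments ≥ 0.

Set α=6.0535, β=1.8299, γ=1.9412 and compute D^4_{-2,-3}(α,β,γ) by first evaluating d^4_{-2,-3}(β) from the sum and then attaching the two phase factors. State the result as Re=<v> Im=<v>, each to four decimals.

Split into d^4_{-2,-3}(β=1.8299) × two z-phases.
With c≡cos(β/2)=0.609830 and s≡sin(β/2)=0.792532, N=[2·720·1·5040]^{1/2}=2693.993318
The bounds max(0,m−m')=0 and min(l+m,l−m')=1 give 2 terms
  k=0: (−1)^1·2693.9933/(720)·0.6098^7·0.7925^1 = -0.093013
  k=1: (−1)^2·2693.9933/(240)·0.6098^5·0.7925^3 = +0.471282
d^4_{-2,-3}(1.8299) = -0.093013 +0.471282 = +0.378269
Phases: e^{-i·(-2)·6.0535}=+0.896332-0.443384i, e^{-i·(-3)·1.9412}=+0.896237-0.443576i ⇒ D=+0.229477-0.300712i

Re=0.2295 Im=-0.3007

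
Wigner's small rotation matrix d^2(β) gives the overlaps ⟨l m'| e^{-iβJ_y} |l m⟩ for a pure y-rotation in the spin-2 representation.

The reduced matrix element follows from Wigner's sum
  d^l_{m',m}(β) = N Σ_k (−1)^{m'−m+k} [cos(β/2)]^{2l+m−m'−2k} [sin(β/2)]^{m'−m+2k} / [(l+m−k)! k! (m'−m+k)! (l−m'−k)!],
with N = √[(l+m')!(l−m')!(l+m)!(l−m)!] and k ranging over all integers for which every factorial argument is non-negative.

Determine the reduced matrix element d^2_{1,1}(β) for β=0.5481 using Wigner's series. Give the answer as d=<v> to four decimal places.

d^2_{1,1}(β=0.5481) via Wigner's sum:
c=cos(0.5481/2)=0.962683, s=sin(0.5481/2)=0.270633; N=√[6·1·6·1]=6.000000
Admissible k: 0..1 (factorial args all ≥0)
  k=0: (−1)^0·6.0000/(6)·0.9627^4·0.2706^0 = +0.858880
  k=1: (−1)^1·6.0000/(2)·0.9627^2·0.2706^2 = -0.203633
d^2_{1,1}(0.5481) = +0.858880 -0.203633 = +0.655248

d=0.6552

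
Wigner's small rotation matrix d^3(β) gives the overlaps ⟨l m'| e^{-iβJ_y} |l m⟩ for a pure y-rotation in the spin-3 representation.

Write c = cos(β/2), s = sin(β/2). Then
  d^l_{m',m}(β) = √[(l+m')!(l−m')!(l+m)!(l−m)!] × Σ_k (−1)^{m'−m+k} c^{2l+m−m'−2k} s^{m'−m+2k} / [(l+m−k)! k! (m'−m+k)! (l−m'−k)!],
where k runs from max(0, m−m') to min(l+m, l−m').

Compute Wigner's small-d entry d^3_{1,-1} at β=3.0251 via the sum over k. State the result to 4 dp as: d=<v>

d=0.9630

d^3_{1,-1}(β=3.0251) via Wigner's sum:
Half-angle: c=0.058213, s=0.998304. N=√(24·2·2·24)=48.000000
k: max(0,(-1)−(1))=0 … min(3+(-1),3−(1))=2
  k=0: (−1)^2·48.0000/(8)·0.0582^4·0.9983^2 = +0.000069
  k=1: (−1)^3·48.0000/(6)·0.0582^2·0.9983^4 = -0.026927
  k=2: (−1)^4·48.0000/(48)·0.0582^0·0.9983^6 = +0.989868
d^3_{1,-1}(3.0251) = +0.000069 -0.026927 +0.989868 = +0.963010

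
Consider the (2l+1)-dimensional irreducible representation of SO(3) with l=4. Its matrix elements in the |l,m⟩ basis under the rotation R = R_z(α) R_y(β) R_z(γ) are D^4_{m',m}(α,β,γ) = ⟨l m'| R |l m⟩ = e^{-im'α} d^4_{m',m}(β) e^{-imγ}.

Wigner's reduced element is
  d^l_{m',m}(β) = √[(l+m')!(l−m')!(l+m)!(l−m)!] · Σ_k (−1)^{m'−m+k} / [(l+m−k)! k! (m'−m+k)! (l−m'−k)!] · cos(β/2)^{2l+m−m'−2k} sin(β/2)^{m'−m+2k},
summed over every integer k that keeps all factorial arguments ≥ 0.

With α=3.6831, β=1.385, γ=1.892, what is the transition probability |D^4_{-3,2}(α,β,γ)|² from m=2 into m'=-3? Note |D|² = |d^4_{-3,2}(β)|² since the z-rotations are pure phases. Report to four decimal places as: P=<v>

D^4_{-3,2}(3.6831,1.385,1.892) = e^{-i·-3·3.6831}·d^4_{-3,2}(1.385)·e^{-i·2·1.892}. Compute d first:
c=cos(1.385/2)=0.769652, s=sin(1.385/2)=0.638463; N=√[1·5040·720·2]=2693.993318
Admissible k: 5..6 (factorial args all ≥0)
  k=5: (−1)^0·2693.9933/(240)·0.7697^3·0.6385^5 = +0.542936
  k=6: (−1)^1·2693.9933/(720)·0.7697^1·0.6385^7 = -0.124540
d^4_{-3,2}(1.385) = +0.542936 -0.124540 = +0.418396
|D^4_{-3,2}|² = |d^4_{-3,2}(β)|² = (+0.418396)² = 0.175055 (the z-rotation phases have unit modulus)

P=0.1751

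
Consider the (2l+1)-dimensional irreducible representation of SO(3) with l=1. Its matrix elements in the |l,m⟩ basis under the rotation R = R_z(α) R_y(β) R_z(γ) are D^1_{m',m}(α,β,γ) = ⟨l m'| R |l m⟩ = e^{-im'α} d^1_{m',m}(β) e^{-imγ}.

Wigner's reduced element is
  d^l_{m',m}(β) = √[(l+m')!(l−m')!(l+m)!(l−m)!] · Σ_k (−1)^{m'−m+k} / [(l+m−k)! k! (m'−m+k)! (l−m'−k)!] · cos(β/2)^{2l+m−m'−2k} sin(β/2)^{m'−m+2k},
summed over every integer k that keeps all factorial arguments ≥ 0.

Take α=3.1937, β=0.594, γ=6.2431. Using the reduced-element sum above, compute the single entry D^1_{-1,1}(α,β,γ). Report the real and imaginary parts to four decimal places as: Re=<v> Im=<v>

Re=-0.0853 Im=-0.0079

First d^1_{-1,1}(β=0.594), then the phase factors e^{-i(-1)α} and e^{-i(1)γ}:
With c≡cos(β/2)=0.956219 and s≡sin(β/2)=0.292653, N=[1·2·2·1]^{1/2}=2.000000
k∈{2} keeps every argument non-negative
  k=2: (−1)^0·2.0000/(2)·0.9562^0·0.2927^2 = +0.085646
d^1_{-1,1}(0.594) = +0.085646
D = (-0.998643-0.052084i)·(+0.085646)·(+0.999197+0.040075i) = -0.085282-0.007885i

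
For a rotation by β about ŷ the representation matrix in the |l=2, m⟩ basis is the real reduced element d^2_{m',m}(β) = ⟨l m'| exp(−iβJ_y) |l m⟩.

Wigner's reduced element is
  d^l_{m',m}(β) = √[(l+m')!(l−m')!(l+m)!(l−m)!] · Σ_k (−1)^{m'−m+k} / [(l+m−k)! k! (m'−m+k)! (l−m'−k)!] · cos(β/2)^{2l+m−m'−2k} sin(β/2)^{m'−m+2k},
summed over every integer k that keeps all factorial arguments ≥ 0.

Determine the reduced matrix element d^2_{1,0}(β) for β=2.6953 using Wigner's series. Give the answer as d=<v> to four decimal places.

d^2_{1,0}(β=2.6953) via Wigner's sum:
With c≡cos(β/2)=0.221299 and s≡sin(β/2)=0.975206, N=[6·1·2·2]^{1/2}=4.898979
k: max(0,(0)−(1))=0 … min(2+(0),2−(1))=1
  k=0: (−1)^1·4.8990/(2)·0.2213^3·0.9752^1 = -0.025889
  k=1: (−1)^2·4.8990/(2)·0.2213^1·0.9752^3 = +0.502741
d^2_{1,0}(2.6953) = -0.025889 +0.502741 = +0.476852

d=0.4769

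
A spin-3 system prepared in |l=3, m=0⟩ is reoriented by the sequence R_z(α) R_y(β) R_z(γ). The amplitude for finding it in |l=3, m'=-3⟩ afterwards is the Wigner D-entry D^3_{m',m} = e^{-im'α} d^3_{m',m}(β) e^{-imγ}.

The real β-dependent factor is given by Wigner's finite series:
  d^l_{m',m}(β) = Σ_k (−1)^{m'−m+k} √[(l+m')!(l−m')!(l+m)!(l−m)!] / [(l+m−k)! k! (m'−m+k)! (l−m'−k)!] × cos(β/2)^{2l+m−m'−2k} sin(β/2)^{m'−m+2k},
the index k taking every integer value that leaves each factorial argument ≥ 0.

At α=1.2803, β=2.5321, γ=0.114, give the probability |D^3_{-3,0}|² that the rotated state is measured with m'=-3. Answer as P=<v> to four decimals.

First d^3_{-3,0}(β=2.5321), then the phase factors e^{-i(-3)α} and e^{-i(0)γ}:
Half-angle: c=0.300051, s=0.953923. N=√(1·720·6·6)=160.996894
k∈{3} keeps every argument non-negative
  k=3: (−1)^0·160.9969/(36)·0.3001^3·0.9539^3 = +0.104868
d^3_{-3,0}(2.5321) = +0.104868
|D^3_{-3,0}|² = |d^3_{-3,0}(β)|² = (+0.104868)² = 0.010997 (the z-rotation phases have unit modulus)

P=0.0110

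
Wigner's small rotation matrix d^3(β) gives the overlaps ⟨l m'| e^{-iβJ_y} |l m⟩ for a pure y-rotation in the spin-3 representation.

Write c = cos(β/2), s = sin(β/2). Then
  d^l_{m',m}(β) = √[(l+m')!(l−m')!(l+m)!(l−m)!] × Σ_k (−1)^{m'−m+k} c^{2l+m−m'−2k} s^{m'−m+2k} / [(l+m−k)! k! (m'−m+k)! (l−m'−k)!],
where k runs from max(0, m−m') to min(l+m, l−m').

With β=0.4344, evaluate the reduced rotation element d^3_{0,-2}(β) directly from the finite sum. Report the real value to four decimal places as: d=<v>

d^3_{0,-2}(β=0.4344) via Wigner's sum:
c=cos(0.4344/2)=0.976505, s=sin(0.4344/2)=0.215496; N=√[6·6·1·120]=65.726707
The bounds max(0,m−m')=0 and min(l+m,l−m')=1 give 2 terms
  k=0: (−1)^2·65.7267/(12)·0.9765^4·0.2155^2 = +0.231280
  k=1: (−1)^3·65.7267/(12)·0.9765^2·0.2155^4 = -0.011263
d^3_{0,-2}(0.4344) = +0.231280 -0.011263 = +0.220016

d=0.2200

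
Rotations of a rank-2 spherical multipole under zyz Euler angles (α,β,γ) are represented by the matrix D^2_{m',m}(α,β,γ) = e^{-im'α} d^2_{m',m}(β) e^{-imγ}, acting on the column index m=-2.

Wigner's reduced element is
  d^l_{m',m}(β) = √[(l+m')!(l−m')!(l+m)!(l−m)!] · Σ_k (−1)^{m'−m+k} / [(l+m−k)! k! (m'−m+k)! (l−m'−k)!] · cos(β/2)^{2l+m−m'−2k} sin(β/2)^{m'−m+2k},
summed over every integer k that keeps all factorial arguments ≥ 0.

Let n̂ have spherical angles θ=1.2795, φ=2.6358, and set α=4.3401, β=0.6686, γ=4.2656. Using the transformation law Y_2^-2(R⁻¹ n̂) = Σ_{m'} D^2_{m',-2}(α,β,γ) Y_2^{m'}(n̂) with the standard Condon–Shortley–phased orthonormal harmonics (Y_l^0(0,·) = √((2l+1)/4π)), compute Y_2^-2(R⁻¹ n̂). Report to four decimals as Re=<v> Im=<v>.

Re=0.3584 Im=-0.1202

Need the full column D^2_{m',-2} for m'=−2..2 at α=4.3401, β=0.6686, γ=4.2656.
cos(β/2)=0.944640, sin(β/2)=0.328108
d^2_{-2,-2}: single k=0 term ⇒ +0.796280;  D = -0.053597-0.794474i
d^2_{-1,-2}: single k=0 term ⇒ -0.553154;  D = -0.527636-0.166071i
d^2_{0,-2}: single k=0 term ⇒ +0.235311;  D = -0.147452+0.183382i
d^2_{1,-2}: single k=0 term ⇒ -0.066734;  D = +0.033233+0.057870i
d^2_{2,-2}: single k=0 term ⇒ +0.011590;  D = +0.011461-0.001720i
Y_2^{m'}(θ=1.2795,φ=2.6358) and Σ D·Y over m':
  (-0.0536-0.7945i)·(+0.1880+0.3004i)  (-0.5276-0.1661i)·(-0.1859-0.1030i)  (-0.1475+0.1834i)·(-0.2374+0.0000i)  (+0.0332+0.0579i)·(+0.1859-0.1030i)  (+0.0115-0.0017i)·(+0.1880-0.3004i)
Y_2^-2(R⁻¹ n̂) = +0.358373-0.120232i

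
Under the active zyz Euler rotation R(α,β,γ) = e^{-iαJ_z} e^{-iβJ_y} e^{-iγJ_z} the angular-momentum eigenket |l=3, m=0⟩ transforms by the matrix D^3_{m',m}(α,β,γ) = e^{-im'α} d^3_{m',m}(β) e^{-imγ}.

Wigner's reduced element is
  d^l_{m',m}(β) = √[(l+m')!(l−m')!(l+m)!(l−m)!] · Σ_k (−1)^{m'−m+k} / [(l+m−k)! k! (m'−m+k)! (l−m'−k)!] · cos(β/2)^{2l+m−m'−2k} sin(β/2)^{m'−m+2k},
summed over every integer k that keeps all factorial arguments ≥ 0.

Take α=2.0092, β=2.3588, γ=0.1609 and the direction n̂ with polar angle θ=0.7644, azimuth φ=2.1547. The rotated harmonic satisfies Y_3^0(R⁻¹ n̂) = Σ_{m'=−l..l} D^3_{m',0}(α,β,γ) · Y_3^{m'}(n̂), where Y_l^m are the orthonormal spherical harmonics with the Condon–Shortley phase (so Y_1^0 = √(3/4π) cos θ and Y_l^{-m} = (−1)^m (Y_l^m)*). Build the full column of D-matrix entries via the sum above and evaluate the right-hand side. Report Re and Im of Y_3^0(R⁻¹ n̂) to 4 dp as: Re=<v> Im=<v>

Re=0.0322 Im=0.0000

Need the full column D^3_{m',0} for m'=−3..3 at α=2.0092, β=2.3588, γ=0.1609.
cos(β/2)=0.381480, sin(β/2)=0.924377
d^3_{-3,0}: single k=3 term ⇒ +0.196099;  D = +0.189729-0.049576i
d^3_{-2,0}: k∈[2..3] ⇒ +0.099116 -0.581969 = -0.482853;  D = +0.308837+0.371170i
d^3_{-1,0}: k∈[1..3] ⇒ +0.025870 -0.455694 +0.891884 = +0.462060;  D = -0.196142+0.418363i
d^3_{0,0}: k∈[0..3] ⇒ +0.003082 -0.162864 +0.956273 -0.623872 = +0.172619;  D = +0.172619+0.000000i
d^3_{1,0}: k∈[0..2] ⇒ -0.025870 +0.455694 -0.891884 = -0.462060;  D = +0.196142+0.418363i
d^3_{2,0}: k∈[0..1] ⇒ +0.099116 -0.581969 = -0.482853;  D = +0.308837-0.371170i
d^3_{3,0}: single k=0 term ⇒ -0.196099;  D = -0.189729-0.049576i
Y_3^{m'}(θ=0.7644,φ=2.1547) and Σ D·Y over m':
  (+0.1897-0.0496i)·(+0.1361-0.0249i)  (+0.3088+0.3712i)·(-0.1386+0.3250i)  (-0.1961+0.4184i)·(-0.1979-0.2995i)  (+0.1726+0.0000i)·(-0.1064+0.0000i)  (+0.1961+0.4184i)·(+0.1979-0.2995i)  (+0.3088-0.3712i)·(-0.1386-0.3250i)  (-0.1897-0.0496i)·(-0.1361-0.0249i)
Y_3^0(R⁻¹ n̂) = +0.032152+0.000000i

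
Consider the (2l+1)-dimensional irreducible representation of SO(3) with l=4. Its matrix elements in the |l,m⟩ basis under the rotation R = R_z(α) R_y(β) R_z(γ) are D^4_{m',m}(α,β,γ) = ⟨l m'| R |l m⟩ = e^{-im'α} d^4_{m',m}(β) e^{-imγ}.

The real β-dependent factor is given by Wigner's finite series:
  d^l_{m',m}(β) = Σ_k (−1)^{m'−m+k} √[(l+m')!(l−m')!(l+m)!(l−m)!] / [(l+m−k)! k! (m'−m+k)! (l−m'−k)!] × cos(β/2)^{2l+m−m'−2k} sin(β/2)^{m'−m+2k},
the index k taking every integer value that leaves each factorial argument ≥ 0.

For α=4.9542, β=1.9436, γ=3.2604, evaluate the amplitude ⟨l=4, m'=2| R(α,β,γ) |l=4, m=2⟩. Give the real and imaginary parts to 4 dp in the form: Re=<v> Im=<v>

Split into d^4_{2,2}(β=1.9436) × two z-phases.
Half-angle: c=0.563814, s=0.825902. N=√(720·2·720·2)=1440.000000
Admissible k: 0..2 (factorial args all ≥0)
  k=0: (−1)^0·1440.0000/(1440)·0.5638^8·0.8259^0 = +0.010211
  k=1: (−1)^1·1440.0000/(120)·0.5638^6·0.8259^2 = -0.262937
  k=2: (−1)^2·1440.0000/(96)·0.5638^4·0.8259^4 = +0.705258
d^4_{2,2}(1.9436) = +0.010211 -0.262937 +0.705258 = +0.452532
Phases: e^{-i·(2)·4.9542}=-0.885317+0.464989i, e^{-i·(2)·3.2604}=+0.971902-0.235385i ⇒ D=-0.339847+0.298813i

Re=-0.3398 Im=0.2988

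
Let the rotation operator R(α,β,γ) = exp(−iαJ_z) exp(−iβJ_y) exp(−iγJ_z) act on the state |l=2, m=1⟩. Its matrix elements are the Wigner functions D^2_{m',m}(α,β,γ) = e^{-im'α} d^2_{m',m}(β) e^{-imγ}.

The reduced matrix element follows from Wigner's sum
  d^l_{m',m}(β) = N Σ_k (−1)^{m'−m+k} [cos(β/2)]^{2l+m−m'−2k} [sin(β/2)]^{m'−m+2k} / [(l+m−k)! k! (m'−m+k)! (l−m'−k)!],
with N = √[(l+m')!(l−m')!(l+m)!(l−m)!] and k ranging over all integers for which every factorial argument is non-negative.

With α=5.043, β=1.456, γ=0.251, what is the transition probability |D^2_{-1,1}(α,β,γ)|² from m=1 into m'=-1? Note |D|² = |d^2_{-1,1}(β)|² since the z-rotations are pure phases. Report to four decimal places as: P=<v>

P=0.2961

D^2_{-1,1}(5.043,1.456,0.251) = e^{-i·-1·5.043}·d^2_{-1,1}(1.456)·e^{-i·1·0.251}. Compute d first:
Half-angle: c=0.746507, s=0.665378. N=√(1·6·6·1)=6.000000
The bounds max(0,m−m')=2 and min(l+m,l−m')=3 give 2 terms
  k=2: (−1)^0·6.0000/(2)·0.7465^2·0.6654^2 = +0.740160
  k=3: (−1)^1·6.0000/(6)·0.7465^0·0.6654^4 = -0.196008
d^2_{-1,1}(1.456) = +0.740160 -0.196008 = +0.544152
|D^2_{-1,1}|² = |d^2_{-1,1}(β)|² = (+0.544152)² = 0.296101 (the z-rotation phases have unit modulus)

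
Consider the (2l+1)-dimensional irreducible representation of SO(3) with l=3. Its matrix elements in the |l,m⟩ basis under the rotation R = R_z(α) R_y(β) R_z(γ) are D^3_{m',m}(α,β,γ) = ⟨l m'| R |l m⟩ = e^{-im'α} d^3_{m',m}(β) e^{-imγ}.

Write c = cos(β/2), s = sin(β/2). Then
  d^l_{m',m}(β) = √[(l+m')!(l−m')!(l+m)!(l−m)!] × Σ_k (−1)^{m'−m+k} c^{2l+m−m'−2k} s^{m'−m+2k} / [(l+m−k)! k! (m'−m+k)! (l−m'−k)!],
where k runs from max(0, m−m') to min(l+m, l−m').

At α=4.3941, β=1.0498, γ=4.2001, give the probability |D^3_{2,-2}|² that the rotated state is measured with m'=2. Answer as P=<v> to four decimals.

D^3_{2,-2}(4.3941,1.0498,4.2001) = e^{-i·2·4.3941}·d^3_{2,-2}(1.0498)·e^{-i·-2·4.2001}. Compute d first:
With c≡cos(β/2)=0.865374 and s≡sin(β/2)=0.501126, N=[120·1·1·120]^{1/2}=120.000000
Admissible k: 0..1 (factorial args all ≥0)
  k=0: (−1)^4·120.0000/(24)·0.8654^2·0.5011^4 = +0.236139
  k=1: (−1)^5·120.0000/(120)·0.8654^0·0.5011^6 = -0.015837
d^3_{2,-2}(1.0498) = +0.236139 -0.015837 = +0.220301
|D^3_{2,-2}|² = |d^3_{2,-2}(β)|² = (+0.220301)² = 0.048533 (the z-rotation phases have unit modulus)

P=0.0485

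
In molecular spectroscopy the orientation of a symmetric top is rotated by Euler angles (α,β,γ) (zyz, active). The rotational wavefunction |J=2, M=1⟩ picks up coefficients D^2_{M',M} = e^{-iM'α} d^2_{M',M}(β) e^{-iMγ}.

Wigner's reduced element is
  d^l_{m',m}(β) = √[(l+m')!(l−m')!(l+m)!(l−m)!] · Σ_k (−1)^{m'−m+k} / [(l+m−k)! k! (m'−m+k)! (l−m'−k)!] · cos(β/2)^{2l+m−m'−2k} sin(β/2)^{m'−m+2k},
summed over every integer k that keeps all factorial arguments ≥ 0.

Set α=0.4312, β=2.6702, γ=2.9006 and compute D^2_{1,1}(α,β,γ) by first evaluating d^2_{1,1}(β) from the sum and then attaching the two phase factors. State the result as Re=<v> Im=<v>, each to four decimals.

Re=0.1490 Im=-0.0287

D^2_{1,1}(0.4312,2.6702,2.9006) = e^{-i·1·0.4312}·d^2_{1,1}(2.6702)·e^{-i·1·2.9006}. Compute d first:
c=cos(2.6702/2)=0.233520, s=sin(2.6702/2)=0.972352; N=√[6·1·6·1]=6.000000
Admissible k: 0..1 (factorial args all ≥0)
  k=0: (−1)^0·6.0000/(6)·0.2335^4·0.9724^0 = +0.002974
  k=1: (−1)^1·6.0000/(2)·0.2335^2·0.9724^2 = -0.154674
d^2_{1,1}(2.6702) = +0.002974 -0.154674 = -0.151700
Phases: e^{-i·(1)·0.4312}=+0.908465-0.417961i, e^{-i·(1)·2.9006}=-0.971102-0.238667i ⇒ D=+0.148964-0.028681i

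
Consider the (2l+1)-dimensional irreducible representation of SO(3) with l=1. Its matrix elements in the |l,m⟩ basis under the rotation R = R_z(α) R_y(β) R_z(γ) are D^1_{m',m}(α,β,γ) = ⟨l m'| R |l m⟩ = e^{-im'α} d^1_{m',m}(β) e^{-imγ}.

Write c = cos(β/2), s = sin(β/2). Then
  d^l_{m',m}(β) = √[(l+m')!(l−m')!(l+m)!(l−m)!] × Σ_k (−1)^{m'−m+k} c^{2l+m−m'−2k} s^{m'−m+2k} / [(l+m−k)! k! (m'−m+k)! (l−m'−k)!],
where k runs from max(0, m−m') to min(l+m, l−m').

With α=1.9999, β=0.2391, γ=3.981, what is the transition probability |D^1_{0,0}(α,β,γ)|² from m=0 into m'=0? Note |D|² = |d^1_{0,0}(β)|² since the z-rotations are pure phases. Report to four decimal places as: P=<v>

Split into d^1_{0,0}(β=0.2391) × two z-phases.
With c≡cos(β/2)=0.992862 and s≡sin(β/2)=0.119265, N=[1·1·1·1]^{1/2}=1.000000
k∈{0,1} keeps every argument non-negative
  k=0: (−1)^0·1.0000/(1)·0.9929^2·0.1193^0 = +0.985776
  k=1: (−1)^1·1.0000/(1)·0.9929^0·0.1193^2 = -0.014224
d^1_{0,0}(0.2391) = +0.985776 -0.014224 = +0.971552
|D^1_{0,0}|² = |d^1_{0,0}(β)|² = (+0.971552)² = 0.943912 (the z-rotation phases have unit modulus)

P=0.9439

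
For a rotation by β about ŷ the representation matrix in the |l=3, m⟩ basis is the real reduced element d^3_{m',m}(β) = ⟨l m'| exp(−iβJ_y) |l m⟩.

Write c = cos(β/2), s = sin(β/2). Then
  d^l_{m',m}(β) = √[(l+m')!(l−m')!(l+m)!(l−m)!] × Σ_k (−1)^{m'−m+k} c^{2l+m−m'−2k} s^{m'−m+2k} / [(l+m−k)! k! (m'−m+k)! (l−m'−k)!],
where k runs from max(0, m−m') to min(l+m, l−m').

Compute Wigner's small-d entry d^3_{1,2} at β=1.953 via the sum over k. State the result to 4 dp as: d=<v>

d^3_{1,2}(β=1.953) via Wigner's sum:
c=cos(1.953/2)=0.559926, s=sin(1.953/2)=0.828543; N=√[24·2·120·1]=75.894664
Admissible k: 1..2 (factorial args all ≥0)
  k=1: (−1)^0·75.8947/(24)·0.5599^5·0.8285^1 = +0.144201
  k=2: (−1)^1·75.8947/(12)·0.5599^3·0.8285^3 = -0.631490
d^3_{1,2}(1.953) = +0.144201 -0.631490 = -0.487289

d=-0.4873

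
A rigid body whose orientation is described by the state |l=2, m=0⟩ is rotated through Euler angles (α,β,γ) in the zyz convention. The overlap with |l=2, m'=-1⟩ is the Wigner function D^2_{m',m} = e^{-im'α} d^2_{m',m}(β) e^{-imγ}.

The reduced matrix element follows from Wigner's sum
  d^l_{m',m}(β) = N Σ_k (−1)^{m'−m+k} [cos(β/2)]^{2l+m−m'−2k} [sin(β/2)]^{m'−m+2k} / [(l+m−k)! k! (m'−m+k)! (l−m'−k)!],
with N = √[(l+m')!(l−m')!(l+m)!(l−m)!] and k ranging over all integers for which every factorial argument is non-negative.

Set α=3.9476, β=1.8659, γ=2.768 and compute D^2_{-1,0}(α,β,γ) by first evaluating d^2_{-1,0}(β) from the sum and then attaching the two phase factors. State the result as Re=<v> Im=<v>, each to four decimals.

D^2_{-1,0}(3.9476,1.8659,2.768) = e^{-i·-1·3.9476}·d^2_{-1,0}(1.8659)·e^{-i·0·2.768}. Compute d first:
With c≡cos(β/2)=0.595467 and s≡sin(β/2)=0.803380, N=[1·6·2·2]^{1/2}=4.898979
The bounds max(0,m−m')=1 and min(l+m,l−m')=2 give 2 terms
  k=1: (−1)^0·4.8990/(2)·0.5955^3·0.8034^1 = +0.415498
  k=2: (−1)^1·4.8990/(2)·0.5955^1·0.8034^3 = -0.756304
d^2_{-1,0}(1.8659) = +0.415498 -0.756304 = -0.340806
Phases: e^{-i·(-1)·3.9476}=-0.692385-0.721528i, e^{-i·(0)·2.768}=+1.000000+0.000000i ⇒ D=+0.235969+0.245901i

Re=0.2360 Im=0.2459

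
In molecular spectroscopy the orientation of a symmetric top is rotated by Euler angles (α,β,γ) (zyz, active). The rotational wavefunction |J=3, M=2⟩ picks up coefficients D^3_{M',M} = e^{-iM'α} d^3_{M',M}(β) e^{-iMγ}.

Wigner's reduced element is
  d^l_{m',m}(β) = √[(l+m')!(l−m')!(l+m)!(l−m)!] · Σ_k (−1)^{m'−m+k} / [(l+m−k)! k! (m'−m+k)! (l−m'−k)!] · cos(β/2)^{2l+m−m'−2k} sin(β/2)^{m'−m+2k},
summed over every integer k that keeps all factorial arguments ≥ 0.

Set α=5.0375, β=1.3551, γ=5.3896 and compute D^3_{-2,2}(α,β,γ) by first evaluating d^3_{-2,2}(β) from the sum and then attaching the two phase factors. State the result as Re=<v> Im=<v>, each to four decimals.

Re=0.3110 Im=-0.2642

D^3_{-2,2}(5.0375,1.3551,5.3896) = e^{-i·-2·5.0375}·d^3_{-2,2}(1.3551)·e^{-i·2·5.3896}. Compute d first:
c=cos(1.3551/2)=0.779111, s=sin(1.3551/2)=0.626886; N=√[1·120·120·1]=120.000000
The bounds max(0,m−m')=4 and min(l+m,l−m')=5 give 2 terms
  k=4: (−1)^0·120.0000/(24)·0.7791^2·0.6269^4 = +0.468730
  k=5: (−1)^1·120.0000/(120)·0.7791^0·0.6269^6 = -0.060692
d^3_{-2,2}(1.3551) = +0.468730 -0.060692 = +0.408038
Phases: e^{-i·(-2)·5.0375}=-0.795949-0.605363i, e^{-i·(2)·5.3896}=-0.214690+0.976682i ⇒ D=+0.310978-0.264174i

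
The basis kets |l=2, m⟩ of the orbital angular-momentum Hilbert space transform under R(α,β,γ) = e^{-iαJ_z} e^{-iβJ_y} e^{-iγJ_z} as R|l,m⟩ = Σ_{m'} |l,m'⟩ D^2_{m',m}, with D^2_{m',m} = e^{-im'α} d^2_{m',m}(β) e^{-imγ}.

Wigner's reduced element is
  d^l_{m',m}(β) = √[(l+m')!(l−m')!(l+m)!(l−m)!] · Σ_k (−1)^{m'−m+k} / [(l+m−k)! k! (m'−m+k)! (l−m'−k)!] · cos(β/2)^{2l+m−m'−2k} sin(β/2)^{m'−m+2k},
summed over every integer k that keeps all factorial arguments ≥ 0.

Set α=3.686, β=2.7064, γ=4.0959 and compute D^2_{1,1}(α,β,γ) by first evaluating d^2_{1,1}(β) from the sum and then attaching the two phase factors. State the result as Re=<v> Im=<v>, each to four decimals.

Split into d^2_{1,1}(β=2.7064) × two z-phases.
With c≡cos(β/2)=0.215883 and s≡sin(β/2)=0.976419, N=[6·1·6·1]^{1/2}=6.000000
k: max(0,(1)−(1))=0 … min(2+(1),2−(1))=1
  k=0: (−1)^0·6.0000/(6)·0.2159^4·0.9764^0 = +0.002172
  k=1: (−1)^1·6.0000/(2)·0.2159^2·0.9764^2 = -0.133301
d^2_{1,1}(2.7064) = +0.002172 -0.133301 = -0.131128
Phases: e^{-i·(1)·3.686}=-0.855434+0.517911i, e^{-i·(1)·4.0959}=-0.578174+0.815913i ⇒ D=-0.009444+0.130788i

Re=-0.0094 Im=0.1308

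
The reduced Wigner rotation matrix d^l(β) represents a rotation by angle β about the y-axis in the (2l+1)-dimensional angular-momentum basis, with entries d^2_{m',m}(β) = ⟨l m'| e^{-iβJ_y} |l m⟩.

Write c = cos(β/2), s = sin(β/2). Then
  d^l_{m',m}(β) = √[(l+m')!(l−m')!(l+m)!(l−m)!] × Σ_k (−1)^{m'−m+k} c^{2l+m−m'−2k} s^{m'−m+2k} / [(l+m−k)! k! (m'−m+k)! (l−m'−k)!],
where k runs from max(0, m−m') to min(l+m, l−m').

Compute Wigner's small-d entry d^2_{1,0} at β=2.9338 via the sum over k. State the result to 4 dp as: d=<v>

d^2_{1,0}(β=2.9338) via Wigner's sum:
Half-angle: c=0.103710, s=0.994608. N=√(6·1·2·2)=4.898979
k∈{0,1} keeps every argument non-negative
  k=0: (−1)^1·4.8990/(2)·0.1037^3·0.9946^1 = -0.002718
  k=1: (−1)^2·4.8990/(2)·0.1037^1·0.9946^3 = +0.249948
d^2_{1,0}(2.9338) = -0.002718 +0.249948 = +0.247230

d=0.2472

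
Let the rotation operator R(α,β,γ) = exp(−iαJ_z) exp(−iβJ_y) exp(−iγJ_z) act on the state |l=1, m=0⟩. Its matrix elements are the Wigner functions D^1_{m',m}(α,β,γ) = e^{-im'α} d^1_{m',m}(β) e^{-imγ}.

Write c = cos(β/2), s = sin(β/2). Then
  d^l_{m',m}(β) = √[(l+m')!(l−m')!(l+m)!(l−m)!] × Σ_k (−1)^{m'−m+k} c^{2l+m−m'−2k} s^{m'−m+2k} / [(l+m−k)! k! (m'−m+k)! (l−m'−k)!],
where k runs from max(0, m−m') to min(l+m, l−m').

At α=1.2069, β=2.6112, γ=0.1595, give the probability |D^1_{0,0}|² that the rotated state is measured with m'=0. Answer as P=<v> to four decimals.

First d^1_{0,0}(β=2.6112), then the phase factors e^{-i(0)α} and e^{-i(0)γ}:
With c≡cos(β/2)=0.262099 and s≡sin(β/2)=0.965041, N=[1·1·1·1]^{1/2}=1.000000
The bounds max(0,m−m')=0 and min(l+m,l−m')=1 give 2 terms
  k=0: (−1)^0·1.0000/(1)·0.2621^2·0.9650^0 = +0.068696
  k=1: (−1)^1·1.0000/(1)·0.2621^0·0.9650^2 = -0.931304
d^1_{0,0}(2.6112) = +0.068696 -0.931304 = -0.862609
|D^1_{0,0}|² = |d^1_{0,0}(β)|² = (-0.862609)² = 0.744093 (the z-rotation phases have unit modulus)

P=0.7441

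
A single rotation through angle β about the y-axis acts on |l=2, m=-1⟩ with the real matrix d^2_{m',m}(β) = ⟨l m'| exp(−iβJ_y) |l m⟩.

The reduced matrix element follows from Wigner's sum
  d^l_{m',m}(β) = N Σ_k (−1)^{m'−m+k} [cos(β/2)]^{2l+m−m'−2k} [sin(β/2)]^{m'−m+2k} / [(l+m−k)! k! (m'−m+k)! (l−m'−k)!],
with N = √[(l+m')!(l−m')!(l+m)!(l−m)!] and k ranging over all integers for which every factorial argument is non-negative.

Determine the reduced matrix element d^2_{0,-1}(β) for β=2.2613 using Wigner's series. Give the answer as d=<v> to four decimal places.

d^2_{0,-1}(β=2.2613) via Wigner's sum:
Half-angle: c=0.426072, s=0.904689. N=√(2·2·1·6)=4.898979
k: max(0,(-1)−(0))=0 … min(2+(-1),2−(0))=1
  k=0: (−1)^1·4.8990/(2)·0.4261^3·0.9047^1 = -0.171405
  k=1: (−1)^2·4.8990/(2)·0.4261^1·0.9047^3 = +0.772782
d^2_{0,-1}(2.2613) = -0.171405 +0.772782 = +0.601377

d=0.6014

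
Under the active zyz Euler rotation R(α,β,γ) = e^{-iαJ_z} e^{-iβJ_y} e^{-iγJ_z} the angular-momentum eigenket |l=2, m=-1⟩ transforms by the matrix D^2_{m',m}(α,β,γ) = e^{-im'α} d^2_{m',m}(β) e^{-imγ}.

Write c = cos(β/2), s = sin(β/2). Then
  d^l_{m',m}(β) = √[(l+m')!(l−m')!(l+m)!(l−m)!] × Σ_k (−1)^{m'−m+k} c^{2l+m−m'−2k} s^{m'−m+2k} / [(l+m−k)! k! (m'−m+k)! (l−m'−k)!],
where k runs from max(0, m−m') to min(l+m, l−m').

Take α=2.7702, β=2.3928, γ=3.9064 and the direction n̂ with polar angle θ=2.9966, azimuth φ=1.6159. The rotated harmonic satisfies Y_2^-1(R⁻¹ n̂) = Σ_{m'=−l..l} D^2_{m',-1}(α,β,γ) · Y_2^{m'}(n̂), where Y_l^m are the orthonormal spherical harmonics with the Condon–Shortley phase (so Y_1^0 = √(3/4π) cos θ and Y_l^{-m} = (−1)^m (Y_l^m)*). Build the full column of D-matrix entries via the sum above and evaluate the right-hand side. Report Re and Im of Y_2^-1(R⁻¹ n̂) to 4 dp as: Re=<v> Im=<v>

Re=-0.2148 Im=-0.3143

Need the full column D^2_{m',-1} for m'=−2..2 at α=2.7702, β=2.3928, γ=3.9064.
cos(β/2)=0.365711, sin(β/2)=0.930729
d^2_{-2,-1}: single k=1 term ⇒ +0.091047;  D = -0.091025-0.002005i
d^2_{-1,-1}: k∈[0..1] ⇒ +0.017888 -0.347570 = -0.329683;  D = -0.304497-0.126382i
d^2_{0,-1}: k∈[0..1] ⇒ -0.111509 +0.722242 = +0.610732;  D = -0.440653-0.422870i
d^2_{1,-1}: k∈[0..1] ⇒ +0.347570 -0.750399 = -0.402828;  D = -0.169609-0.365382i
d^2_{2,-1}: single k=0 term ⇒ -0.589708;  D = +0.037247+0.588530i
Y_2^{m'}(θ=2.9966,φ=1.6159) and Σ D·Y over m':
  (-0.0910-0.0020i)·(-0.0080+0.0007i)  (-0.3045-0.1264i)·(+0.0050+0.1103i)  (-0.4407-0.4229i)·(+0.6110+0.0000i)  (-0.1696-0.3654i)·(-0.0050+0.1103i)  (+0.0372+0.5885i)·(-0.0080-0.0007i)
Y_2^-1(R⁻¹ n̂) = -0.214803-0.314312i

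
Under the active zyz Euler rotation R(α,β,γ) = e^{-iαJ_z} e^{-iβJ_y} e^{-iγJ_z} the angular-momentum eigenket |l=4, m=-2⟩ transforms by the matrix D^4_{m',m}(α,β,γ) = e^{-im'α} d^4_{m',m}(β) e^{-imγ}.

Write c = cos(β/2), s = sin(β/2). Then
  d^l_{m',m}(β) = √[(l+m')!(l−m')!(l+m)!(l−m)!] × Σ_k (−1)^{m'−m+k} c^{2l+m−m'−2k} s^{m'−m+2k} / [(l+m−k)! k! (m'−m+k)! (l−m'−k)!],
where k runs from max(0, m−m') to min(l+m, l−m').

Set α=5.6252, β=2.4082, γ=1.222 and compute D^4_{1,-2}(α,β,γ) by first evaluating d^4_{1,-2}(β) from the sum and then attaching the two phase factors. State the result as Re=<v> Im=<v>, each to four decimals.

Re=0.3146 Im=-0.0125

D^4_{1,-2}(5.6252,2.4082,1.222) = e^{-i·1·5.6252}·d^4_{1,-2}(2.4082)·e^{-i·-2·1.222}. Compute d first:
c=cos(2.4082/2)=0.358533, s=sin(2.4082/2)=0.933517; N=√[120·6·2·720]=1018.233765
k∈{0,1,2} keeps every argument non-negative
  k=0: (−1)^3·1018.2338/(72)·0.3585^5·0.9335^3 = -0.068160
  k=1: (−1)^4·1018.2338/(48)·0.3585^3·0.9335^5 = +0.693116
  k=2: (−1)^5·1018.2338/(240)·0.3585^1·0.9335^7 = -0.939769
d^4_{1,-2}(2.4082) = -0.068160 +0.693116 -0.939769 = -0.314813
D = (+0.791226+0.611524i)·(-0.314813)·(-0.766391+0.642375i) = +0.314566-0.012466i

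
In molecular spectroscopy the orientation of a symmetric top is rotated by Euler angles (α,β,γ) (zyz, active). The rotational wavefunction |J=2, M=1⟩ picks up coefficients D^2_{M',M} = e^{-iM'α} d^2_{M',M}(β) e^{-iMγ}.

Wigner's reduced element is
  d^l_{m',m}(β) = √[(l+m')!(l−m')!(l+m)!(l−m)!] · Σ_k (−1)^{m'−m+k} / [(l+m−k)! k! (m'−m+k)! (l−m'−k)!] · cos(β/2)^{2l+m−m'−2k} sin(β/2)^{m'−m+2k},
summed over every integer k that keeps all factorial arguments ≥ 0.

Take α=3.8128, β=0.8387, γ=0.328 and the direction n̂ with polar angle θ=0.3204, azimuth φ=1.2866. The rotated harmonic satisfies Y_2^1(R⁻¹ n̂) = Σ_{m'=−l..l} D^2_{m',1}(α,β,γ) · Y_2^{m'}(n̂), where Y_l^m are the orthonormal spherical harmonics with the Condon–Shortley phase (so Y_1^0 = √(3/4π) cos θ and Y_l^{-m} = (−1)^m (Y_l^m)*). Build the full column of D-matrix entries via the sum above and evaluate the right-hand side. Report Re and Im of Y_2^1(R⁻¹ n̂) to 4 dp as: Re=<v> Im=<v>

Re=0.3045 Im=-0.0379

Need the full column D^2_{m',1} for m'=−2..2 at α=3.8128, β=0.8387, γ=0.328.
cos(β/2)=0.913354, sin(β/2)=0.407167
d^2_{-2,1}: single k=3 term ⇒ +0.123307;  D = +0.065120+0.104708i
d^2_{-1,1}: k∈[2..3] ⇒ +0.414901 -0.027485 = +0.387416;  D = -0.364822-0.130369i
d^2_{0,1}: k∈[1..2] ⇒ +0.759915 -0.151019 = +0.608896;  D = +0.576435-0.196156i
d^2_{1,1}: k∈[0..1] ⇒ +0.695915 -0.414901 = +0.281014;  D = -0.152020+0.236345i
d^2_{2,1}: single k=0 term ⇒ -0.620468;  D = +0.061708+0.617392i
Y_2^{m'}(θ=0.3204,φ=1.2866) and Σ D·Y over m':
  (+0.0651+0.1047i)·(-0.0323-0.0206i)  (-0.3648-0.1304i)·(+0.0647-0.2217i)  (+0.5764-0.1962i)·(+0.5369+0.0000i)  (-0.1520+0.2363i)·(-0.0647-0.2217i)  (+0.0617+0.6174i)·(-0.0323+0.0206i)
Y_2^1(R⁻¹ n̂) = +0.304549-0.037888i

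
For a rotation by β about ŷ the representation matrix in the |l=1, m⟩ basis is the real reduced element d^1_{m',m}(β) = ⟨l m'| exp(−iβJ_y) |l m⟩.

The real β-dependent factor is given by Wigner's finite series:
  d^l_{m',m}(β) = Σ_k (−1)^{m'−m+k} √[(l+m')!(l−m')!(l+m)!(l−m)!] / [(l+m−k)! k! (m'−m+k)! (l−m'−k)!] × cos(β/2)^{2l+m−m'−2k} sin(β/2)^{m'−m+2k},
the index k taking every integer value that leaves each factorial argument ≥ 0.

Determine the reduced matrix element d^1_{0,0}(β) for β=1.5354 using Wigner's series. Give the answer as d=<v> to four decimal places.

d=0.0354

d^1_{0,0}(β=1.5354) via Wigner's sum:
Half-angle: c=0.719510, s=0.694482. N=√(1·1·1·1)=1.000000
k∈{0,1} keeps every argument non-negative
  k=0: (−1)^0·1.0000/(1)·0.7195^2·0.6945^0 = +0.517694
  k=1: (−1)^1·1.0000/(1)·0.7195^0·0.6945^2 = -0.482306
d^1_{0,0}(1.5354) = +0.517694 -0.482306 = +0.035389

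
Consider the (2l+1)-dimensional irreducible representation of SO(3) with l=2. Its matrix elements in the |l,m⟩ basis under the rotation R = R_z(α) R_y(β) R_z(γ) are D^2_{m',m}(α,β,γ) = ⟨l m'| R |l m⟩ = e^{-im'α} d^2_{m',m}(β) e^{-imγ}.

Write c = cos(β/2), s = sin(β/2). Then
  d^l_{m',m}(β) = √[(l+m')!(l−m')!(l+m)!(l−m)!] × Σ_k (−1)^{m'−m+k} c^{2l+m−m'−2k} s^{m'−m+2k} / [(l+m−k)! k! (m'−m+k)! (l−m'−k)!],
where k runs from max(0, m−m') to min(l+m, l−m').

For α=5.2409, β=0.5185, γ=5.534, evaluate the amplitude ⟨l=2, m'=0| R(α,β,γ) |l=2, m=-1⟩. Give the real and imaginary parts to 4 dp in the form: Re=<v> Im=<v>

Re=-0.3860 Im=0.3590

Split into d^2_{0,-1}(β=0.5185) × two z-phases.
Half-angle: c=0.966583, s=0.256356. N=√(2·2·1·6)=4.898979
k∈{0,1} keeps every argument non-negative
  k=0: (−1)^1·4.8990/(2)·0.9666^3·0.2564^1 = -0.567068
  k=1: (−1)^2·4.8990/(2)·0.9666^1·0.2564^3 = +0.039888
d^2_{0,-1}(0.5185) = -0.567068 +0.039888 = -0.527180
D = (+1.000000+0.000000i)·(-0.527180)·(+0.732244-0.681042i) = -0.386025+0.359032i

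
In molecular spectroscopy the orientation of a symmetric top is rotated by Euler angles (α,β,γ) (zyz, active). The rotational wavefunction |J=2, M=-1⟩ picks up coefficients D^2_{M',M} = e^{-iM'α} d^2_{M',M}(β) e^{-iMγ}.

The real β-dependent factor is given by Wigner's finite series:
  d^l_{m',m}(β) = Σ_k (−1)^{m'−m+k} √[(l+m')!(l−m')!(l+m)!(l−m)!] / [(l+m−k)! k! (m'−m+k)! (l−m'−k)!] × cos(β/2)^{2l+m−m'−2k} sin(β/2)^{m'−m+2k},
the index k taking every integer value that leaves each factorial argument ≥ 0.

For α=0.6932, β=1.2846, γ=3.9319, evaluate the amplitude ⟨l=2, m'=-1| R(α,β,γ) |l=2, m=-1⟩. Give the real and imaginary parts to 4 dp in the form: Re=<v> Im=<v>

Split into d^2_{-1,-1}(β=1.2846) × two z-phases.
c=cos(1.2846/2)=0.800720, s=sin(1.2846/2)=0.599039; N=√[1·6·1·6]=6.000000
The bounds max(0,m−m')=0 and min(l+m,l−m')=1 give 2 terms
  k=0: (−1)^0·6.0000/(6)·0.8007^4·0.5990^0 = +0.411077
  k=1: (−1)^1·6.0000/(2)·0.8007^2·0.5990^2 = -0.690228
d^2_{-1,-1}(1.2846) = +0.411077 -0.690228 = -0.279151
D = (+0.769205+0.639002i)·(-0.279151)·(-0.703627-0.710570i) = +0.024336+0.278088i

Re=0.0243 Im=0.2781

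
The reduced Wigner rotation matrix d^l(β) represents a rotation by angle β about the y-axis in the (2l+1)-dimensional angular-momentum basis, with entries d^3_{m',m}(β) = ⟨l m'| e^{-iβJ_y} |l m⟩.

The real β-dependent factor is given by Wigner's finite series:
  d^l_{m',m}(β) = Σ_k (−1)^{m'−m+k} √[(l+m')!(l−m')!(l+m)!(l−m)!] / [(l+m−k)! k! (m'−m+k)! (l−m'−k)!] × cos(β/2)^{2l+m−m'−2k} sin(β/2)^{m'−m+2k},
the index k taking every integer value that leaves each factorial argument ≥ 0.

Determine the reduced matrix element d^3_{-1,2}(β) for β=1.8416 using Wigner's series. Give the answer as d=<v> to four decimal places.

d^3_{-1,2}(β=1.8416) via Wigner's sum:
Half-angle: c=0.605183, s=0.796086. N=√(2·24·120·1)=75.894664
Admissible k: 3..4 (factorial args all ≥0)
  k=3: (−1)^0·75.8947/(12)·0.6052^3·0.7961^3 = +0.707247
  k=4: (−1)^1·75.8947/(24)·0.6052^1·0.7961^5 = -0.611909
d^3_{-1,2}(1.8416) = +0.707247 -0.611909 = +0.095338

d=0.0953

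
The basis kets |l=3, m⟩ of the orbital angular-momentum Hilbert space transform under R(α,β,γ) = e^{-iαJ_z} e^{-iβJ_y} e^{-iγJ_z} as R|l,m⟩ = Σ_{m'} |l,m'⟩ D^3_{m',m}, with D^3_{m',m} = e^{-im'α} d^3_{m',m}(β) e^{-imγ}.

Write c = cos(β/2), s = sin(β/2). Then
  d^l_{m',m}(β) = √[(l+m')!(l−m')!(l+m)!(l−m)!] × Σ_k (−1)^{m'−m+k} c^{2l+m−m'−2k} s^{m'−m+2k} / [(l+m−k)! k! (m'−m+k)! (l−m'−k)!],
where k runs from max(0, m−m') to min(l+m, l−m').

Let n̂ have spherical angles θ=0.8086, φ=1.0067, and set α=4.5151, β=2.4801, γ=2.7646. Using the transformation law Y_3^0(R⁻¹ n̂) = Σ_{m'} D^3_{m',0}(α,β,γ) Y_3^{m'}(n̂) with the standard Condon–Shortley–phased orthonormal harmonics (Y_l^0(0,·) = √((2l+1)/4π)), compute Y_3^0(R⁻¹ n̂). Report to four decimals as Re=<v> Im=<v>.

Need the full column D^3_{m',0} for m'=−3..3 at α=4.5151, β=2.4801, γ=2.7646.
cos(β/2)=0.324749, sin(β/2)=0.945800
d^3_{-3,0}: single k=3 term ⇒ +0.129586;  D = +0.072297+0.107543i
d^3_{-2,0}: k∈[2..3] ⇒ +0.054494 -0.462226 = -0.407731;  D = +0.376401-0.156739i
d^3_{-1,0}: k∈[1..3] ⇒ +0.011834 -0.301130 +0.851404 = +0.562108;  D = -0.110180-0.551204i
d^3_{0,0}: k∈[0..3] ⇒ +0.001173 -0.089543 +0.759514 -0.715808 = -0.044664;  D = -0.044664+0.000000i
d^3_{1,0}: k∈[0..2] ⇒ -0.011834 +0.301130 -0.851404 = -0.562108;  D = +0.110180-0.551204i
d^3_{2,0}: k∈[0..1] ⇒ +0.054494 -0.462226 = -0.407731;  D = +0.376401+0.156739i
d^3_{3,0}: single k=0 term ⇒ -0.129586;  D = -0.072297+0.107543i
Y_3^{m'}(θ=0.8086,φ=1.0067) and Σ D·Y over m':
  (+0.0723+0.1075i)·(-0.1567-0.0191i)  (+0.3764-0.1567i)·(-0.1581-0.3336i)  (-0.1102-0.5512i)·(+0.1730-0.2734i)  (-0.0447+0.0000i)·(-0.1587+0.0000i)  (+0.1102-0.5512i)·(-0.1730-0.2734i)  (+0.3764+0.1567i)·(-0.1581+0.3336i)  (-0.0723+0.1075i)·(+0.1567-0.0191i)
Y_3^0(R⁻¹ n̂) = -0.574615+0.000000i

Re=-0.5746 Im=0.0000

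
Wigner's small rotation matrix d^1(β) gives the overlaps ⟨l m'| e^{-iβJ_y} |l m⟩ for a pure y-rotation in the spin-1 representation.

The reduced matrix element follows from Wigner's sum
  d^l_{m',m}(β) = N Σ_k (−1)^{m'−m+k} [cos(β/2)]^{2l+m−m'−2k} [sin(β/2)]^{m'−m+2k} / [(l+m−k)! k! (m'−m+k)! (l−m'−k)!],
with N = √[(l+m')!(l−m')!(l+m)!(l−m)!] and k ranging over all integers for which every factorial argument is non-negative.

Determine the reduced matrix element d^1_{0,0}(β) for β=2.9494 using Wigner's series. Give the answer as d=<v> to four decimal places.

d=-0.9816

d^1_{0,0}(β=2.9494) via Wigner's sum:
c=cos(2.9494/2)=0.095948, s=sin(2.9494/2)=0.995386; N=√[1·1·1·1]=1.000000
k∈{0,1} keeps every argument non-negative
  k=0: (−1)^0·1.0000/(1)·0.0959^2·0.9954^0 = +0.009206
  k=1: (−1)^1·1.0000/(1)·0.0959^0·0.9954^2 = -0.990794
d^1_{0,0}(2.9494) = +0.009206 -0.990794 = -0.981588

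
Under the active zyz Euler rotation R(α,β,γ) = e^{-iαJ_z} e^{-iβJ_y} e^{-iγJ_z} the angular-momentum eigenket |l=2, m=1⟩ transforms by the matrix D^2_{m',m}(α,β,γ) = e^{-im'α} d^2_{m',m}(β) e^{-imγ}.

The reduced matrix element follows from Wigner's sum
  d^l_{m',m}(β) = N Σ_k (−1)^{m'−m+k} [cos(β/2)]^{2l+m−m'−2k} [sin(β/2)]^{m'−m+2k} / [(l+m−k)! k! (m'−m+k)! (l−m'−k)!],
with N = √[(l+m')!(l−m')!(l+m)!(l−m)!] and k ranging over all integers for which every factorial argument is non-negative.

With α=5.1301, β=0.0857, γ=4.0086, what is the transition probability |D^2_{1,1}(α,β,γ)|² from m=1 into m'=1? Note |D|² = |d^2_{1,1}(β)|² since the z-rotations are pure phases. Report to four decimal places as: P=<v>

First d^2_{1,1}(β=0.0857), then the phase factors e^{-i(1)α} and e^{-i(1)γ}:
Half-angle: c=0.999082, s=0.042837. N=√(6·1·6·1)=6.000000
Admissible k: 0..1 (factorial args all ≥0)
  k=0: (−1)^0·6.0000/(6)·0.9991^4·0.0428^0 = +0.996333
  k=1: (−1)^1·6.0000/(2)·0.9991^2·0.0428^2 = -0.005495
d^2_{1,1}(0.0857) = +0.996333 -0.005495 = +0.990838
|D^2_{1,1}|² = |d^2_{1,1}(β)|² = (+0.990838)² = 0.981761 (the z-rotation phases have unit modulus)

P=0.9818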